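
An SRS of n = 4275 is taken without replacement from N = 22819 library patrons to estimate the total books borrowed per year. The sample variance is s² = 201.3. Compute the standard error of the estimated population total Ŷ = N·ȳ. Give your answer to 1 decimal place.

4463.8

Var(Ŷ) = N²·Var(ȳ) = N²·(1 − n/N)·s²/n.
f = 4275/22819 = 0.18734388; Var(ȳ) = 0.81265612·201.3/4275 = 0.038266123.
Var(Ŷ) = 22819² · 0.038266123 = 1.9925429 × 10^7.
SE(Ŷ) = √(1.9925429 × 10^7) = 4463.8.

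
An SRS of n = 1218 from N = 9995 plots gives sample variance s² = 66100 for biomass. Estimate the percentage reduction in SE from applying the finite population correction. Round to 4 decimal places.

f = n/N = 1218/9995 = 0.12186093.
SE_no-fpc = √(s²/n) = 7.3667696; SE_fpc = √((1−f)s²/n) = 6.9033316.
Ratio = √(1−f) = 0.93709075. Reduction = 100·(1 − 0.93709075) = 6.2909%.

6.2909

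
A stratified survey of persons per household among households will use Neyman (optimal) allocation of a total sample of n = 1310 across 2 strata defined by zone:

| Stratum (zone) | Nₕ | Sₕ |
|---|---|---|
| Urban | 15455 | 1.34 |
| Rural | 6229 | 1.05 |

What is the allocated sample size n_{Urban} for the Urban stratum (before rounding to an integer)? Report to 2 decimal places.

Neyman allocation: nₕ = n·NₕSₕ / Σⱼ NⱼSⱼ.
Σ NⱼSⱼ = 15455·1.34 + 6229·1.05 = 27250.15.
n_{Urban} = 1310·15455·1.34 / 27250.15 = 995.58.

995.58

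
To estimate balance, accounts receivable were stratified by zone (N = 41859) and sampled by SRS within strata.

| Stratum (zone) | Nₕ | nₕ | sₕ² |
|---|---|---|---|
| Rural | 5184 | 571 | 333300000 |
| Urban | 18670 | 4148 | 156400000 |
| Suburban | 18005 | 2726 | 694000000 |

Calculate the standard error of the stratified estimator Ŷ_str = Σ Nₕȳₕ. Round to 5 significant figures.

Var(Ŷ_str) = Σₕ Nₕ²(1 − fₕ)sₕ²/nₕ.
Rural: 5184²·(1 − 571/5184)·333300000/571 = 1.3958786 × 10^13.
Urban: 18670²·(1 − 4148/18670)·156400000/4148 = 1.0222774 × 10^13.
Suburban: 18005²·(1 − 2726/18005)·694000000/2726 = 7.0036055 × 10^13.
Sum = 9.4217615 × 10^13.
SE = √(9.4217615 × 10^13) = 9.7066 × 10^6.

9.7066 × 10^6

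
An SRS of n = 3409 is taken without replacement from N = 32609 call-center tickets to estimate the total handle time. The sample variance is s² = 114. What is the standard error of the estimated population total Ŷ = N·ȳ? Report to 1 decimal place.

5642.9

Var(Ŷ) = N²·Var(ȳ) = N²·(1 − n/N)·s²/n.
f = 3409/32609 = 0.10454169; Var(ȳ) = 0.89545831·114/3409 = 0.029944924.
Var(Ŷ) = 32609² · 0.029944924 = 3.1841842 × 10^7.
SE(Ŷ) = √(3.1841842 × 10^7) = 5642.9.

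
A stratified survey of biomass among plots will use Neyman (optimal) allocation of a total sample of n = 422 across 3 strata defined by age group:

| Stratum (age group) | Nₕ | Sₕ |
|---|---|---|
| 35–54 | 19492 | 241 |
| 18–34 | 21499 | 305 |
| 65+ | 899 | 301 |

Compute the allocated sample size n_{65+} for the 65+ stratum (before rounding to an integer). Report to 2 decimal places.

Neyman allocation: nₕ = n·NₕSₕ / Σⱼ NⱼSⱼ.
Σ NⱼSⱼ = 19492·241 + 21499·305 + 899·301 = 1.1525366 × 10^7.
n_{65+} = 422·899·301 / (1.1525366 × 10^7) = 9.91.

9.91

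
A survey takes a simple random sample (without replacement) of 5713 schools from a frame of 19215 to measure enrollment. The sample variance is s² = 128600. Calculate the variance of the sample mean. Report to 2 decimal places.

15.82

Under SRS without replacement, Var(ȳ) = (1 − f)·s²/n with f = n/N = 5713/19215 = 0.29731980.
Var(ȳ) = (1 − 0.29731980)·128600/5713 = 0.70268020·22.510065 = 15.817377.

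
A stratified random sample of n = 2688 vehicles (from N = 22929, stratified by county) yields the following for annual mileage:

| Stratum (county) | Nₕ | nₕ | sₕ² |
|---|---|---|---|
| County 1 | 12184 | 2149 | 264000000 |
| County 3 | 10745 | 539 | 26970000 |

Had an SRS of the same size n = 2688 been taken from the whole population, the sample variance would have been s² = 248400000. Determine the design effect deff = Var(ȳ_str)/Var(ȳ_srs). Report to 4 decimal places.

Var(ȳ_str) = Σ Wₕ²(1−fₕ)sₕ²/nₕ with Wₕ = Nₕ/22929:
  County 1: (12184/22929)²·(1−2149/12184)·264000000/2149 = 28569.626
  County 3: (10745/22929)²·(1−539/10745)·26970000/539 = 10437.198
  → Var(ȳ_str) = 39006.824.
Var(ȳ_srs) = (1 − 2688/22929)·248400000/2688 = 81577.272.
deff = 39006.824 / 81577.272 = 0.4782.

0.4782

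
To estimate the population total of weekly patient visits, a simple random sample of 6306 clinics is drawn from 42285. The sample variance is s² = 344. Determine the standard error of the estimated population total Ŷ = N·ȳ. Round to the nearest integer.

9110

Var(Ŷ) = N²·Var(ȳ) = N²·(1 − n/N)·s²/n.
f = 6306/42285 = 0.14913090; Var(ȳ) = 0.85086910·344/6306 = 0.046415949.
Var(Ŷ) = 42285² · 0.046415949 = 8.2992702 × 10^7.
SE(Ŷ) = √(8.2992702 × 10^7) = 9110.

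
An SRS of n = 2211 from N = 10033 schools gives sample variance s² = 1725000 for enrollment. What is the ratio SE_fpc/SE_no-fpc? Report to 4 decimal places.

f = n/N = 2211/10033 = 0.22037277.
SE_no-fpc = √(s²/n) = 27.931881; SE_fpc = √((1−f)s²/n) = 24.662874.
Ratio = √(1−f) = 0.88296502.

0.8830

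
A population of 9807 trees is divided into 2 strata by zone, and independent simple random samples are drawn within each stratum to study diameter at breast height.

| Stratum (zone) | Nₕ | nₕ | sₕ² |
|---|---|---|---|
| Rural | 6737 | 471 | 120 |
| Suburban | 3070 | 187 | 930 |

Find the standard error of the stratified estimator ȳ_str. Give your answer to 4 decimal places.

Var(ȳ_str) = Σₕ Wₕ²(1 − fₕ)sₕ²/nₕ with Wₕ = Nₕ/N, N = 9807.
Rural: Wₕ = 0.68695830; term = 0.68695830²·(1 − 0.06991242)·120/471 = 0.11182655.
Suburban: Wₕ = 0.31304170; term = 0.31304170²·(1 − 0.06091205)·930/187 = 0.45766954.
Sum = 0.56949609.
SE = √(0.56949609) = 0.7546.

0.7546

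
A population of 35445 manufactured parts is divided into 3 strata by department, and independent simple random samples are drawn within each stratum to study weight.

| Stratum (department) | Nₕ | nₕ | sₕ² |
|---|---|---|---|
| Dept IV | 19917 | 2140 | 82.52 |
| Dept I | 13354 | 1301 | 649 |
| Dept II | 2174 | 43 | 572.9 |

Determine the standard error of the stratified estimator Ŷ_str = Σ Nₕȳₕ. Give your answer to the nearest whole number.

Var(Ŷ_str) = Σₕ Nₕ²(1 − fₕ)sₕ²/nₕ.
Dept IV: 19917²·(1 − 2140/19917)·82.52/2140 = 1.3652992 × 10^7.
Dept I: 13354²·(1 − 1301/13354)·649/1301 = 8.0292306 × 10^7.
Dept II: 2174²·(1 − 43/2174)·572.9/43 = 6.17239 × 10^7.
Sum = 1.556692 × 10^8.
SE = √(1.556692 × 10^8) = 12477.

12477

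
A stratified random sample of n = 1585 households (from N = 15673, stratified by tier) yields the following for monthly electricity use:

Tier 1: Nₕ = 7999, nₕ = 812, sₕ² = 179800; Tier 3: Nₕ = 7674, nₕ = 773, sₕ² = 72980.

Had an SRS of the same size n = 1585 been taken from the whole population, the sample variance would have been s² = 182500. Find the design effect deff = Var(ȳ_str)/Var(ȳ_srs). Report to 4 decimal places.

0.6974

Var(ȳ_str) = Σ Wₕ²(1−fₕ)sₕ²/nₕ with Wₕ = Nₕ/15673:
  Tier 1: (7999/15673)²·(1−812/7999)·179800/812 = 51.821828
  Tier 3: (7674/15673)²·(1−773/7674)·72980/773 = 20.354194
  → Var(ȳ_str) = 72.176022.
Var(ȳ_srs) = (1 − 1585/15673)·182500/1585 = 103.49773.
deff = 72.176022 / 103.49773 = 0.6974.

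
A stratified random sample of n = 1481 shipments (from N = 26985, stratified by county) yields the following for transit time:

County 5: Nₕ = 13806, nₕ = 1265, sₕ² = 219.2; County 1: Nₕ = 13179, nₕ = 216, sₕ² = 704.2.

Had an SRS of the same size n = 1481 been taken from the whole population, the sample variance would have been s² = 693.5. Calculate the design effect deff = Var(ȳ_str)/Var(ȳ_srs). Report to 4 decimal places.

Var(ȳ_str) = Σ Wₕ²(1−fₕ)sₕ²/nₕ with Wₕ = Nₕ/26985:
  County 5: (13806/26985)²·(1−1265/13806)·219.2/1265 = 0.041200759
  County 1: (13179/26985)²·(1−216/13179)·704.2/216 = 0.76486608
  → Var(ȳ_str) = 0.80606684.
Var(ȳ_srs) = (1 − 1481/26985)·693.5/1481 = 0.44256522.
deff = 0.80606684 / 0.44256522 = 1.8214.

1.8214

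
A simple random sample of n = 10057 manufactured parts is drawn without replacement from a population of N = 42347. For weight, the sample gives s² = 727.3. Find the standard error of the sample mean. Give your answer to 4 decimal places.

Under SRS without replacement, Var(ȳ) = (1 − f)·s²/n with f = n/N = 10057/42347 = 0.23749026.
Var(ȳ) = (1 − 0.23749026)·727.3/10057 = 0.76250974·0.072317789 = 0.055143018.
SE(ȳ) = √(0.055143018) = 0.2348.

0.2348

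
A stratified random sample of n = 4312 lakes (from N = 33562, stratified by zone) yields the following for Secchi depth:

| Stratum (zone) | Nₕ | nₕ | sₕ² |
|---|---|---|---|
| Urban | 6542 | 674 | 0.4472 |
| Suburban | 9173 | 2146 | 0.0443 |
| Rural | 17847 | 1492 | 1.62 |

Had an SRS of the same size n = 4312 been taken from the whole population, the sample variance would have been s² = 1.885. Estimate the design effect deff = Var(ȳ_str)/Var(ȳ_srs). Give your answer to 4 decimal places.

Var(ȳ_str) = Σ Wₕ²(1−fₕ)sₕ²/nₕ with Wₕ = Nₕ/33562:
  Urban: (6542/33562)²·(1−674/6542)·0.4472/674 = 2.2612411 × 10^-5
  Suburban: (9173/33562)²·(1−2146/9173)·0.0443/2146 = 1.1812986 × 10^-6
  Rural: (17847/33562)²·(1−1492/17847)·1.62/1492 = 2.8136255 × 10^-4
  → Var(ȳ_str) = 3.0515626 × 10^-4.
Var(ȳ_srs) = (1 − 4312/33562)·1.885/4312 = 3.8098742 × 10^-4.
deff = (3.0515626 × 10^-4) / (3.8098742 × 10^-4) = 0.8010.

0.8010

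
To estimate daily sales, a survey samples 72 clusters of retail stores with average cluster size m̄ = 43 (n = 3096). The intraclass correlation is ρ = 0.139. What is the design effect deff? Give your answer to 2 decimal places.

deff = 1 + (43 − 1)·0.139 = 1 + 5.838 = 6.838.

6.84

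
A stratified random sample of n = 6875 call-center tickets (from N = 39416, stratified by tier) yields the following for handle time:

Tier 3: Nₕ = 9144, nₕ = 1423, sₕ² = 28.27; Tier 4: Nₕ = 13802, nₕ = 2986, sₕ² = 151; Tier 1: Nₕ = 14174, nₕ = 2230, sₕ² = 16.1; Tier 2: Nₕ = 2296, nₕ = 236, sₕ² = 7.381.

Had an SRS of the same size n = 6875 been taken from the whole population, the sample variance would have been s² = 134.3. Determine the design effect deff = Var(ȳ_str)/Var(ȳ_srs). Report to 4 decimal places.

0.4120

Var(ȳ_str) = Σ Wₕ²(1−fₕ)sₕ²/nₕ with Wₕ = Nₕ/39416:
  Tier 3: (9144/39416)²·(1−1423/9144)·28.27/1423 = 9.0278759 × 10^-4
  Tier 4: (13802/39416)²·(1−2986/13802)·151/2986 = 0.0048590431
  Tier 1: (14174/39416)²·(1−2230/14174)·16.1/2230 = 7.8671628 × 10^-4
  Tier 2: (2296/39416)²·(1−236/2296)·7.381/236 = 9.521321 × 10^-5
  → Var(ȳ_str) = 0.0066437602.
Var(ȳ_srs) = (1 − 6875/39416)·134.3/6875 = 0.0161273.
deff = 0.0066437602 / 0.0161273 = 0.4120.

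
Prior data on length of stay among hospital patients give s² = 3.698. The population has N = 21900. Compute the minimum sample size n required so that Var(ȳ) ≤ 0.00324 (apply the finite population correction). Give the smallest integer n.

1085

Without fpc, n₀ = s²/D = 3.698/0.00324 = 1141.3580.
With fpc, (1 − n/N)·s²/n ≤ D requires n ≥ n₀/(1 + n₀/N) = 1141.3580/(1 + 1141.3580/21900) = 1084.8206.
Rounding up, n = 1085.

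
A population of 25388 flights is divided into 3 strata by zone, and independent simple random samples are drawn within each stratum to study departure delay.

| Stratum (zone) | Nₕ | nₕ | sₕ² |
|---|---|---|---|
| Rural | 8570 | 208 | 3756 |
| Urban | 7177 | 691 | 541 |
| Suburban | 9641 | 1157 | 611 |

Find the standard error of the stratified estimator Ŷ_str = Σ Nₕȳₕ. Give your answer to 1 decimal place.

Var(Ŷ_str) = Σₕ Nₕ²(1 − fₕ)sₕ²/nₕ.
Rural: 8570²·(1 − 208/8570)·3756/208 = 1.2940565 × 10^9.
Urban: 7177²·(1 − 691/7177)·541/691 = 3.6445097 × 10^7.
Suburban: 9641²·(1 − 1157/9641)·611/1157 = 4.3194713 × 10^7.
Sum = 1.3736963 × 10^9.
SE = √(1.3736963 × 10^9) = 37063.4.

37063.4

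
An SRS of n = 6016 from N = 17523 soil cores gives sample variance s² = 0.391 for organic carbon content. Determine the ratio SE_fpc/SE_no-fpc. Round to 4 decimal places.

f = n/N = 6016/17523 = 0.34332021.
SE_no-fpc = √(s²/n) = 0.0080618454; SE_fpc = √((1−f)s²/n) = 0.0065329794.
Ratio = √(1−f) = 0.81035782.

0.8104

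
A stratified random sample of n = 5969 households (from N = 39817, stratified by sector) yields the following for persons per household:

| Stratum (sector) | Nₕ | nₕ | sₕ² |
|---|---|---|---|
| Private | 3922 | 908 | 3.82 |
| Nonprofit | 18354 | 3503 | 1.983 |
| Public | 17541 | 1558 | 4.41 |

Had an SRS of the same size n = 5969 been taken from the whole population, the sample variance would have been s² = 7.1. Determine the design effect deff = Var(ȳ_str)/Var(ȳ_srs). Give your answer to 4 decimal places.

Var(ȳ_str) = Σ Wₕ²(1−fₕ)sₕ²/nₕ with Wₕ = Nₕ/39817:
  Private: (3922/39817)²·(1−908/3922)·3.82/908 = 3.1368322 × 10^-5
  Nonprofit: (18354/39817)²·(1−3503/18354)·1.983/3503 = 9.7326685 × 10^-5
  Public: (17541/39817)²·(1−1558/17541)·4.41/1558 = 5.0054913 × 10^-4
  → Var(ȳ_str) = 6.2924414 × 10^-4.
Var(ȳ_srs) = (1 − 5969/39817)·7.1/5969 = 0.0010111632.
deff = (6.2924414 × 10^-4) / 0.0010111632 = 0.6223.

0.6223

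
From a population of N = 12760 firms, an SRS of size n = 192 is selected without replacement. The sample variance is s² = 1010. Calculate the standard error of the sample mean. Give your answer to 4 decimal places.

2.2762

Under SRS without replacement, Var(ȳ) = (1 − f)·s²/n with f = n/N = 192/12760 = 0.01504702.
Var(ȳ) = (1 − 0.01504702)·1010/192 = 0.98495298·5.2604167 = 5.1812631.
SE(ȳ) = √(5.1812631) = 2.2762.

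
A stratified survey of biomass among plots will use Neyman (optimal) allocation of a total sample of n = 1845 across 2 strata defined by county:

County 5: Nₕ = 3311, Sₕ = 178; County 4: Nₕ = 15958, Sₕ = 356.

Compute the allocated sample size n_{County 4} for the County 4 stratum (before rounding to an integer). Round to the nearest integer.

Neyman allocation: nₕ = n·NₕSₕ / Σⱼ NⱼSⱼ.
Σ NⱼSⱼ = 3311·178 + 15958·356 = 6.270406 × 10^6.
n_{County 4} = 1845·15958·356 / (6.270406 × 10^6) = 1672.

1672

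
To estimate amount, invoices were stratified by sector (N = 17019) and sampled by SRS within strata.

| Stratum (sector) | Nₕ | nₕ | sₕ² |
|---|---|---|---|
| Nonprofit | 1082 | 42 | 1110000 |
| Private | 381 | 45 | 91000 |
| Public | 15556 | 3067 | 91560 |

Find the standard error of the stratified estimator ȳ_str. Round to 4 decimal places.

Var(ȳ_str) = Σₕ Wₕ²(1 − fₕ)sₕ²/nₕ with Wₕ = Nₕ/N, N = 17019.
Nonprofit: Wₕ = 0.06357600; term = 0.06357600²·(1 − 0.03881701)·1110000/42 = 102.67535.
Private: Wₕ = 0.02238674; term = 0.02238674²·(1 − 0.11811024)·91000/45 = 0.89376852.
Public: Wₕ = 0.91403725; term = 0.91403725²·(1 − 0.19715865)·91560/3067 = 20.02394.
Sum = 123.59306.
SE = √(123.59306) = 11.1172.

11.1172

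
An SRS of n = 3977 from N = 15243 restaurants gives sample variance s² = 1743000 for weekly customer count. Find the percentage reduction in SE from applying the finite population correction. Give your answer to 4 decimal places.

f = n/N = 3977/15243 = 0.26090665.
SE_no-fpc = √(s²/n) = 20.9349; SE_fpc = √((1−f)s²/n) = 17.997847.
Ratio = √(1−f) = 0.85970539. Reduction = 100·(1 − 0.85970539) = 14.0295%.

14.0295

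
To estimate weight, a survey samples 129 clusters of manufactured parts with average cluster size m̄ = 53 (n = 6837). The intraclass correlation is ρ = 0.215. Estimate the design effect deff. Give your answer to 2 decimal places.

12.18

deff = 1 + (53 − 1)·0.215 = 1 + 11.18 = 12.18.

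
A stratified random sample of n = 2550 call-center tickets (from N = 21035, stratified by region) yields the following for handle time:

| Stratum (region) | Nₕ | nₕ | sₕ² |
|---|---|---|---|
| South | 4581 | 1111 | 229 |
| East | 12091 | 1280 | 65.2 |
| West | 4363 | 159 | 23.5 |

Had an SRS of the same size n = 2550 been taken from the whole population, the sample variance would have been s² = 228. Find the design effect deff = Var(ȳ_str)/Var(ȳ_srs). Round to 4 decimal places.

Var(ȳ_str) = Σ Wₕ²(1−fₕ)sₕ²/nₕ with Wₕ = Nₕ/21035:
  South: (4581/21035)²·(1−1111/4581)·229/1111 = 0.0074050187
  East: (12091/21035)²·(1−1280/12091)·65.2/1280 = 0.015048066
  West: (4363/21035)²·(1−159/4363)·23.5/159 = 0.0061267989
  → Var(ȳ_str) = 0.028579884.
Var(ȳ_srs) = (1 − 2550/21035)·228/2550 = 0.078572687.
deff = 0.028579884 / 0.078572687 = 0.3637.

0.3637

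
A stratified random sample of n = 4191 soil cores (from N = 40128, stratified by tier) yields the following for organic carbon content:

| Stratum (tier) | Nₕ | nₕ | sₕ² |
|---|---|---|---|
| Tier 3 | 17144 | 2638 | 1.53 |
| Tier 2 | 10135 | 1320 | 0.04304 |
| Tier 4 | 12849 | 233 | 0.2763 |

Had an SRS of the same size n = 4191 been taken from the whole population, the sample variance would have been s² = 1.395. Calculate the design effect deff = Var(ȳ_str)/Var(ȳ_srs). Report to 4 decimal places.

0.7070

Var(ȳ_str) = Σ Wₕ²(1−fₕ)sₕ²/nₕ with Wₕ = Nₕ/40128:
  Tier 3: (17144/40128)²·(1−2638/17144)·1.53/2638 = 8.9573891 × 10^-5
  Tier 2: (10135/40128)²·(1−1320/10135)·0.04304/1320 = 1.809045 × 10^-6
  Tier 4: (12849/40128)²·(1−233/12849)·0.2763/233 = 1.1937708 × 10^-4
  → Var(ȳ_str) = 2.1076002 × 10^-4.
Var(ȳ_srs) = (1 − 4191/40128)·1.395/4191 = 2.9809236 × 10^-4.
deff = (2.1076002 × 10^-4) / (2.9809236 × 10^-4) = 0.7070.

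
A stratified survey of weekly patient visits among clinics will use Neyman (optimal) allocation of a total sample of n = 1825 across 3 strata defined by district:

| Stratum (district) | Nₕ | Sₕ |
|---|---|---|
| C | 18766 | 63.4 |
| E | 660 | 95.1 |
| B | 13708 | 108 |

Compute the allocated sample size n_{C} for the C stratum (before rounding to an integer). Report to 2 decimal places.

Neyman allocation: nₕ = n·NₕSₕ / Σⱼ NⱼSⱼ.
Σ NⱼSⱼ = 18766·63.4 + 660·95.1 + 13708·108 = 2.7329944 × 10^6.
n_{C} = 1825·18766·63.4 / (2.7329944 × 10^6) = 794.48.

794.48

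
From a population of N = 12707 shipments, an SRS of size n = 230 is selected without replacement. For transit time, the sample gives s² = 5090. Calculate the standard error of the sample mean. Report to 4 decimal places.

4.6615

Under SRS without replacement, Var(ȳ) = (1 − f)·s²/n with f = n/N = 230/12707 = 0.01810026.
Var(ȳ) = (1 − 0.01810026)·5090/230 = 0.98189974·22.130435 = 21.729868.
SE(ȳ) = √(21.729868) = 4.6615.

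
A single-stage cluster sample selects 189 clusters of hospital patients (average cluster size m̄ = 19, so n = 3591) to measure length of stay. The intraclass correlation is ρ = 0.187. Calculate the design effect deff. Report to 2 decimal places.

4.37

deff = 1 + (19 − 1)·0.187 = 1 + 3.366 = 4.366.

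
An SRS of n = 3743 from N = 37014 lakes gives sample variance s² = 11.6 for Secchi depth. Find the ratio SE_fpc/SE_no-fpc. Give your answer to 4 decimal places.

0.9481

f = n/N = 3743/37014 = 0.10112390.
SE_no-fpc = √(s²/n) = 0.055669726; SE_fpc = √((1−f)s²/n) = 0.052779953.
Ratio = √(1−f) = 0.94809077.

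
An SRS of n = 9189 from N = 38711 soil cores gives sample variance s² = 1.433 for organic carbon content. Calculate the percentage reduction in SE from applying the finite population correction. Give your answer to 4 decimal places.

12.6716

f = n/N = 9189/38711 = 0.23737439.
SE_no-fpc = √(s²/n) = 0.012487887; SE_fpc = √((1−f)s²/n) = 0.010905477.
Ratio = √(1−f) = 0.87328438. Reduction = 100·(1 − 0.87328438) = 12.6716%.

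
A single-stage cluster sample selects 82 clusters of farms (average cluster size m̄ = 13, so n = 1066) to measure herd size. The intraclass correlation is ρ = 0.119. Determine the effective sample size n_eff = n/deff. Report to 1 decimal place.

439.0

deff = 1 + (13 − 1)·0.119 = 1 + 1.428 = 2.428.
n_eff = 1066 / 2.428 = 439.0.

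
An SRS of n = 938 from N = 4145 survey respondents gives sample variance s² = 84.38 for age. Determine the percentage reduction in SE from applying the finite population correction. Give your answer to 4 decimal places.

f = n/N = 938/4145 = 0.22629674.
SE_no-fpc = √(s²/n) = 0.29992892; SE_fpc = √((1−f)s²/n) = 0.26381869.
Ratio = √(1−f) = 0.87960403. Reduction = 100·(1 − 0.87960403) = 12.0396%.

12.0396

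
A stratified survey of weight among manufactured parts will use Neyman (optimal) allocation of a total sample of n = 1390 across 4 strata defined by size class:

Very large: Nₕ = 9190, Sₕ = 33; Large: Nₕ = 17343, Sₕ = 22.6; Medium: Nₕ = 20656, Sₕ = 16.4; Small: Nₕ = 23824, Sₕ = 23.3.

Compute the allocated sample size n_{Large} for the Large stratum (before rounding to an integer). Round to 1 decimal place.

342.8

Neyman allocation: nₕ = n·NₕSₕ / Σⱼ NⱼSⱼ.
Σ NⱼSⱼ = 9190·33 + 17343·22.6 + 20656·16.4 + 23824·23.3 = 1.5890794 × 10^6.
n_{Large} = 1390·17343·22.6 / (1.5890794 × 10^6) = 342.8.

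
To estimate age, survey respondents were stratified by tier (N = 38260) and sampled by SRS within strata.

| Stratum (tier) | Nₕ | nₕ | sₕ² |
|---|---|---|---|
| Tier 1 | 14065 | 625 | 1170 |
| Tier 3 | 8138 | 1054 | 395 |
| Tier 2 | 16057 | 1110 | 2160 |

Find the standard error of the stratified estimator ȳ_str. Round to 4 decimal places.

Var(ȳ_str) = Σₕ Wₕ²(1 − fₕ)sₕ²/nₕ with Wₕ = Nₕ/N, N = 38260.
Tier 1: Wₕ = 0.36761631; term = 0.36761631²·(1 − 0.04443654)·1170/625 = 0.24174356.
Tier 3: Wₕ = 0.21270256; term = 0.21270256²·(1 − 0.12951585)·395/1054 = 0.014759199.
Tier 2: Wₕ = 0.41968113; term = 0.41968113²·(1 − 0.06912873)·2160/1110 = 0.31905039.
Sum = 0.57555315.
SE = √(0.57555315) = 0.7587.

0.7587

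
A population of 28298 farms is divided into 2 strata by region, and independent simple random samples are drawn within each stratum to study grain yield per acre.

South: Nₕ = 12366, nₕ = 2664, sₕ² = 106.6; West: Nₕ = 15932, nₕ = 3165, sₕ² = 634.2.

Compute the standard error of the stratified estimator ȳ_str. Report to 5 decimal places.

Var(ȳ_str) = Σₕ Wₕ²(1 − fₕ)sₕ²/nₕ with Wₕ = Nₕ/N, N = 28298.
South: Wₕ = 0.43699201; term = 0.43699201²·(1 − 0.21542940)·106.6/2664 = 0.005995177.
West: Wₕ = 0.56300799; term = 0.56300799²·(1 − 0.19865679)·634.2/3165 = 0.050897939.
Sum = 0.056893116.
SE = √(0.056893116) = 0.23852.

0.23852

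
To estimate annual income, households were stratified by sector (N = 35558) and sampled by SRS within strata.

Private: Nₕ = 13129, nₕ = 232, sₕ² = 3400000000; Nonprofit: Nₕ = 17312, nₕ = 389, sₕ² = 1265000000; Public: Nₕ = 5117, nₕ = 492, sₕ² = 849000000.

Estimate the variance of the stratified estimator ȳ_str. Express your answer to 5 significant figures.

2.7484 × 10^6

Var(ȳ_str) = Σₕ Wₕ²(1 − fₕ)sₕ²/nₕ with Wₕ = Nₕ/N, N = 35558.
Private: Wₕ = 0.36922774; term = 0.36922774²·(1 − 0.01767081)·3400000000/232 = 1.9626218 × 10^6.
Nonprofit: Wₕ = 0.48686653; term = 0.48686653²·(1 − 0.02246996)·1265000000/389 = 753513.21.
Public: Wₕ = 0.14390573; term = 0.14390573²·(1 − 0.09615009)·849000000/492 = 32299.447.
Sum = 2.7484345 × 10^6.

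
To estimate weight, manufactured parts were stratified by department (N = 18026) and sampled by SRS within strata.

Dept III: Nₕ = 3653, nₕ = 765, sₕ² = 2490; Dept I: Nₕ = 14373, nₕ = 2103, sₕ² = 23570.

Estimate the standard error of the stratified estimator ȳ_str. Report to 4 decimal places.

2.4877

Var(ȳ_str) = Σₕ Wₕ²(1 − fₕ)sₕ²/nₕ with Wₕ = Nₕ/N, N = 18026.
Dept III: Wₕ = 0.20265173; term = 0.20265173²·(1 − 0.20941692)·2490/765 = 0.10567835.
Dept I: Wₕ = 0.79734827; term = 0.79734827²·(1 − 0.14631601)·23570/2103 = 6.0829404.
Sum = 6.1886188.
SE = √(6.1886188) = 2.4877.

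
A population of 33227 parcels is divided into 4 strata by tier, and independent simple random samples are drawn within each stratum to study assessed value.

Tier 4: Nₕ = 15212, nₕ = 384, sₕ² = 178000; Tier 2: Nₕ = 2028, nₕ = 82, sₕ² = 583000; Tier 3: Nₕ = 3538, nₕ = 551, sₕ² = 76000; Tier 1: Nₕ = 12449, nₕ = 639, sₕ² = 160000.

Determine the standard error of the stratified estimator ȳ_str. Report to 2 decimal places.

12.44

Var(ȳ_str) = Σₕ Wₕ²(1 − fₕ)sₕ²/nₕ with Wₕ = Nₕ/N, N = 33227.
Tier 4: Wₕ = 0.45782045; term = 0.45782045²·(1 − 0.02524323)·178000/384 = 94.705545.
Tier 2: Wₕ = 0.06103470; term = 0.06103470²·(1 − 0.04043393)·583000/82 = 25.414597.
Tier 3: Wₕ = 0.10647967; term = 0.10647967²·(1 − 0.15573770)·76000/551 = 1.3203005.
Tier 1: Wₕ = 0.37466518; term = 0.37466518²·(1 − 0.05132942)·160000/639 = 33.344271.
Sum = 154.78471.
SE = √(154.78471) = 12.44.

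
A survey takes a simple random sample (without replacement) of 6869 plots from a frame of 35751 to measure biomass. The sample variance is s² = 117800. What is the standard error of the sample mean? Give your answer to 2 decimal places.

3.72

Under SRS without replacement, Var(ȳ) = (1 − f)·s²/n with f = n/N = 6869/35751 = 0.19213449.
Var(ȳ) = (1 − 0.19213449)·117800/6869 = 0.80786551·17.149512 = 13.8545.
SE(ȳ) = √(13.8545) = 3.72.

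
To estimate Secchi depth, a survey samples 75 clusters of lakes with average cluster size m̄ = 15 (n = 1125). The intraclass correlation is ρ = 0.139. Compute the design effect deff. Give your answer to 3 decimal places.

2.946

deff = 1 + (15 − 1)·0.139 = 1 + 1.946 = 2.946.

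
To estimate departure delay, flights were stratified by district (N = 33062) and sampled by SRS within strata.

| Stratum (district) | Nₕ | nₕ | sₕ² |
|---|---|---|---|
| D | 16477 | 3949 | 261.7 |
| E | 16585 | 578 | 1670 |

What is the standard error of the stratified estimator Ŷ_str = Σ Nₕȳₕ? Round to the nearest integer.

Var(Ŷ_str) = Σₕ Nₕ²(1 − fₕ)sₕ²/nₕ.
D: 16477²·(1 − 3949/16477)·261.7/3949 = 1.3679697 × 10^7.
E: 16585²·(1 − 578/16585)·1670/578 = 7.6703301 × 10^8.
Sum = 7.8071271 × 10^8.
SE = √(7.8071271 × 10^8) = 27941.

27941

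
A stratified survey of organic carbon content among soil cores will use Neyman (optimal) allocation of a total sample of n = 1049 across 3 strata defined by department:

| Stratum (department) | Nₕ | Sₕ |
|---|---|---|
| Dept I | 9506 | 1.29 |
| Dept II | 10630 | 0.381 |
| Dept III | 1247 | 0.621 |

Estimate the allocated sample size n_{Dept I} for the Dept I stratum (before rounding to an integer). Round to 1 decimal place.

Neyman allocation: nₕ = n·NₕSₕ / Σⱼ NⱼSⱼ.
Σ NⱼSⱼ = 9506·1.29 + 10630·0.381 + 1247·0.621 = 17087.157.
n_{Dept I} = 1049·9506·1.29 / 17087.157 = 752.8.

752.8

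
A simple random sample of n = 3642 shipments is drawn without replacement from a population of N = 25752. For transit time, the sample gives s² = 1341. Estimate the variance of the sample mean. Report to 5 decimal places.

Under SRS without replacement, Var(ȳ) = (1 − f)·s²/n with f = n/N = 3642/25752 = 0.14142591.
Var(ȳ) = (1 − 0.14142591)·1341/3642 = 0.85857409·0.36820428 = 0.31613066.

0.31613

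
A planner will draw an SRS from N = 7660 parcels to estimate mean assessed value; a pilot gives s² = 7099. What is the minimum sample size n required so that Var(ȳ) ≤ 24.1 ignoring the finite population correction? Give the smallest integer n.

295

Without fpc, n₀ = s²/D = 7099/24.1 = 294.5643.
Rounding up, n = 295.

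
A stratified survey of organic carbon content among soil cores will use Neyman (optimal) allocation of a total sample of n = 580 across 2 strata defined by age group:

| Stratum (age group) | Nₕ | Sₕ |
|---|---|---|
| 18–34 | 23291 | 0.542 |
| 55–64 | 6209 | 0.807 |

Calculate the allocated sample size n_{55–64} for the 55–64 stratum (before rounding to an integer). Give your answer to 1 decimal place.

Neyman allocation: nₕ = n·NₕSₕ / Σⱼ NⱼSⱼ.
Σ NⱼSⱼ = 23291·0.542 + 6209·0.807 = 17634.385.
n_{55–64} = 580·6209·0.807 / 17634.385 = 164.8.

164.8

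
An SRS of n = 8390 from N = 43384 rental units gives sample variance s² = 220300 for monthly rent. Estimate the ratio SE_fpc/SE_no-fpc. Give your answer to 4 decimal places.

0.8981

f = n/N = 8390/43384 = 0.19338927.
SE_no-fpc = √(s²/n) = 5.1242023; SE_fpc = √((1−f)s²/n) = 4.6021235.
Ratio = √(1−f) = 0.89811510.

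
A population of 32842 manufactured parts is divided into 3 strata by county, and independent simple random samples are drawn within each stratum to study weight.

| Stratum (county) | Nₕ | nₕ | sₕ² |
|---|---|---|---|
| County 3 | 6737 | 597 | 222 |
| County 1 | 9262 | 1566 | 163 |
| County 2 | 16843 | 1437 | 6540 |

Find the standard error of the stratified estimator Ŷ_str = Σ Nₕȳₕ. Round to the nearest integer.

Var(Ŷ_str) = Σₕ Nₕ²(1 − fₕ)sₕ²/nₕ.
County 3: 6737²·(1 − 597/6737)·222/597 = 1.5382027 × 10^7.
County 1: 9262²·(1 − 1566/9262)·163/1566 = 7.419347 × 10^6.
County 2: 16843²·(1 − 1437/16843)·6540/1437 = 1.1809468 × 10^9.
Sum = 1.2037482 × 10^9.
SE = √(1.2037482 × 10^9) = 34695.

34695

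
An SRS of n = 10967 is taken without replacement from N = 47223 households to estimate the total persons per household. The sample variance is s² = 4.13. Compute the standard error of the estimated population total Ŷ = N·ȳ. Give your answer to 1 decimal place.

Var(Ŷ) = N²·Var(ȳ) = N²·(1 − n/N)·s²/n.
f = 10967/47223 = 0.23223853; Var(ȳ) = 0.76776147·4.13/10967 = 2.8912692 × 10^-4.
Var(Ŷ) = 47223² · (2.8912692 × 10^-4) = 644756.42.
SE(Ŷ) = √(644756.42) = 803.0.

803.0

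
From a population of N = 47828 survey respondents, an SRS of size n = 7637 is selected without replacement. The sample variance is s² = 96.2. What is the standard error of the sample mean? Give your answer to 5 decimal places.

Under SRS without replacement, Var(ȳ) = (1 − f)·s²/n with f = n/N = 7637/47828 = 0.15967634.
Var(ȳ) = (1 − 0.15967634)·96.2/7637 = 0.84032366·0.012596569 = 0.010585195.
SE(ȳ) = √(0.010585195) = 0.10288.

0.10288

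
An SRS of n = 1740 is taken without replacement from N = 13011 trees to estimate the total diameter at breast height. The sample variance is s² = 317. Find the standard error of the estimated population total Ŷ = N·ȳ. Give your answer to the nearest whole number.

Var(Ŷ) = N²·Var(ȳ) = N²·(1 − n/N)·s²/n.
f = 1740/13011 = 0.13373300; Var(ȳ) = 0.86626700·317/1740 = 0.15781991.
Var(Ŷ) = 13011² · 0.15781991 = 2.671672 × 10^7.
SE(Ŷ) = √(2.671672 × 10^7) = 5169.

5169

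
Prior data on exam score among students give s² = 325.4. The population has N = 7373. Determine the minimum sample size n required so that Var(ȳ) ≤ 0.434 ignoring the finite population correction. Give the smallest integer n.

Without fpc, n₀ = s²/D = 325.4/0.434 = 749.7696.
Rounding up, n = 750.

750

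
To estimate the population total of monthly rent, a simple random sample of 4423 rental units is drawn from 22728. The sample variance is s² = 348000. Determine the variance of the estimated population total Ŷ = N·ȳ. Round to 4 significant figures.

3.273 × 10^10

Var(Ŷ) = N²·Var(ȳ) = N²·(1 − n/N)·s²/n.
f = 4423/22728 = 0.19460577; Var(ȳ) = 0.80539423·348000/4423 = 63.368119.
Var(Ŷ) = 22728² · 63.368119 = 3.2733561 × 10^10.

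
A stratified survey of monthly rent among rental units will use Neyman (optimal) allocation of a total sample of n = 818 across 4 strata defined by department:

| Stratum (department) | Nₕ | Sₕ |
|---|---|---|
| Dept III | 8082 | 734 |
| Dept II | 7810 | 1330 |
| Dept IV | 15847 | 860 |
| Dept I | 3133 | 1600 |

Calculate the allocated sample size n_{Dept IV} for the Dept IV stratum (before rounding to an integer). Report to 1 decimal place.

318.9

Neyman allocation: nₕ = n·NₕSₕ / Σⱼ NⱼSⱼ.
Σ NⱼSⱼ = 8082·734 + 7810·1330 + 15847·860 + 3133·1600 = 3.4960708 × 10^7.
n_{Dept IV} = 818·15847·860 / (3.4960708 × 10^7) = 318.9.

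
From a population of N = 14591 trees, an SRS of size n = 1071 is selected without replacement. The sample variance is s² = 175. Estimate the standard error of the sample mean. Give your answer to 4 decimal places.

0.3891

Under SRS without replacement, Var(ȳ) = (1 − f)·s²/n with f = n/N = 1071/14591 = 0.07340141.
Var(ȳ) = (1 − 0.07340141)·175/1071 = 0.92659859·0.16339869 = 0.151405.
SE(ȳ) = √(0.151405) = 0.3891.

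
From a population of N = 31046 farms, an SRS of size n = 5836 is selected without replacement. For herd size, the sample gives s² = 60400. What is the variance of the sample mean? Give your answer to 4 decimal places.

8.4041

Under SRS without replacement, Var(ȳ) = (1 − f)·s²/n with f = n/N = 5836/31046 = 0.18797913.
Var(ȳ) = (1 − 0.18797913)·60400/5836 = 0.81202087·10.349554 = 8.4040543.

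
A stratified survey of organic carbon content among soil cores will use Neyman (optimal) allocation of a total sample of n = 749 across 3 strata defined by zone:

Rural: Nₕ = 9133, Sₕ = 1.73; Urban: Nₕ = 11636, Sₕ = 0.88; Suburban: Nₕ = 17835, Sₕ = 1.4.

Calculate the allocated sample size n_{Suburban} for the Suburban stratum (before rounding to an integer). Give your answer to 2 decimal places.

Neyman allocation: nₕ = n·NₕSₕ / Σⱼ NⱼSⱼ.
Σ NⱼSⱼ = 9133·1.73 + 11636·0.88 + 17835·1.4 = 51008.77.
n_{Suburban} = 749·17835·1.4 / 51008.77 = 366.64.

366.64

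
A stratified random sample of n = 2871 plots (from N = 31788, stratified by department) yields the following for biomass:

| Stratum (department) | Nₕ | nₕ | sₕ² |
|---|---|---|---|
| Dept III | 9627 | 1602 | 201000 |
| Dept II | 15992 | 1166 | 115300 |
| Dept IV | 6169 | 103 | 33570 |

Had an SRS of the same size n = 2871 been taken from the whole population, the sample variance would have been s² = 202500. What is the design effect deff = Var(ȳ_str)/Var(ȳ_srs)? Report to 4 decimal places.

0.6992

Var(ȳ_str) = Σ Wₕ²(1−fₕ)sₕ²/nₕ with Wₕ = Nₕ/31788:
  Dept III: (9627/31788)²·(1−1602/9627)·201000/1602 = 9.5927505
  Dept II: (15992/31788)²·(1−1166/15992)·115300/1166 = 23.202305
  Dept IV: (6169/31788)²·(1−103/6169)·33570/103 = 12.069934
  → Var(ȳ_str) = 44.86499.
Var(ȳ_srs) = (1 − 2871/31788)·202500/2871 = 64.162587.
deff = 44.86499 / 64.162587 = 0.6992.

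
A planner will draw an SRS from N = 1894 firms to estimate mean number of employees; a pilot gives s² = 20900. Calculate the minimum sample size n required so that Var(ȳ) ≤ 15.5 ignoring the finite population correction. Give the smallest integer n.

Without fpc, n₀ = s²/D = 20900/15.5 = 1348.3871.
Rounding up, n = 1349.

1349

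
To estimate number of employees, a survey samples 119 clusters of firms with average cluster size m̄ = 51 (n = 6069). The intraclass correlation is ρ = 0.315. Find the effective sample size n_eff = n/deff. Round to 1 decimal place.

deff = 1 + (51 − 1)·0.315 = 1 + 15.75 = 16.75.
n_eff = 6069 / 16.75 = 362.3.

362.3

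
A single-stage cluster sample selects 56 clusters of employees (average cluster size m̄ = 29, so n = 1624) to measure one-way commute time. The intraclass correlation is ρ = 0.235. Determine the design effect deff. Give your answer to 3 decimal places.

7.580

deff = 1 + (29 − 1)·0.235 = 1 + 6.58 = 7.58.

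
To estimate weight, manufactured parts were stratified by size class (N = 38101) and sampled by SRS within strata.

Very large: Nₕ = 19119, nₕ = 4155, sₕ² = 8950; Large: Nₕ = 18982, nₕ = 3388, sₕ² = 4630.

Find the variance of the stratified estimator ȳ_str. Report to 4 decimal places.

0.7032

Var(ȳ_str) = Σₕ Wₕ²(1 − fₕ)sₕ²/nₕ with Wₕ = Nₕ/N, N = 38101.
Very large: Wₕ = 0.50179785; term = 0.50179785²·(1 − 0.21732308)·8950/4155 = 0.42451411.
Large: Wₕ = 0.49820215; term = 0.49820215²·(1 − 0.17848488)·4630/3388 = 0.2786534.
Sum = 0.70316751.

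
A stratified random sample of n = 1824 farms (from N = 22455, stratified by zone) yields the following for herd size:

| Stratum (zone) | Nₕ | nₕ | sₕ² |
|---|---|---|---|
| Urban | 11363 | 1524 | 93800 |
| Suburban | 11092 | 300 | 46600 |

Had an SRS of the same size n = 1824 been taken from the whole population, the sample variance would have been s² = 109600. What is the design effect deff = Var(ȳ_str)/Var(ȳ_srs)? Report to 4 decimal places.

Var(ȳ_str) = Σ Wₕ²(1−fₕ)sₕ²/nₕ with Wₕ = Nₕ/22455:
  Urban: (11363/22455)²·(1−1524/11363)·93800/1524 = 13.646954
  Suburban: (11092/22455)²·(1−300/11092)·46600/300 = 36.876555
  → Var(ȳ_str) = 50.523509.
Var(ȳ_srs) = (1 − 1824/22455)·109600/1824 = 55.206846.
deff = 50.523509 / 55.206846 = 0.9152.

0.9152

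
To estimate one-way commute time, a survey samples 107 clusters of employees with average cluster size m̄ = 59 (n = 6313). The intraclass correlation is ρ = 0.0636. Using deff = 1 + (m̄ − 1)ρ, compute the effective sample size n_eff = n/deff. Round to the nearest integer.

1346

deff = 1 + (59 − 1)·0.0636 = 1 + 3.6888 = 4.6888.
n_eff = 6313 / 4.6888 = 1346.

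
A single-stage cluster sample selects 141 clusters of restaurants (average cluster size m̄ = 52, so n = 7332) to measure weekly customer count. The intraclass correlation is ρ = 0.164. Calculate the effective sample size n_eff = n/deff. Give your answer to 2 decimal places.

783.00

deff = 1 + (52 − 1)·0.164 = 1 + 8.364 = 9.364.
n_eff = 7332 / 9.364 = 783.00.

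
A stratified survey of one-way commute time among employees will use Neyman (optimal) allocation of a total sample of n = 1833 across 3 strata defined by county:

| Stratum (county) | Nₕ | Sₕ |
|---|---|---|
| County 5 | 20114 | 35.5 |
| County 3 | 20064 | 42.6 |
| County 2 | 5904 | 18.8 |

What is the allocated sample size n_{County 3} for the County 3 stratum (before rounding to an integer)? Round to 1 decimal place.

Neyman allocation: nₕ = n·NₕSₕ / Σⱼ NⱼSⱼ.
Σ NⱼSⱼ = 20114·35.5 + 20064·42.6 + 5904·18.8 = 1.6797686 × 10^6.
n_{County 3} = 1833·20064·42.6 / (1.6797686 × 10^6) = 932.7.

932.7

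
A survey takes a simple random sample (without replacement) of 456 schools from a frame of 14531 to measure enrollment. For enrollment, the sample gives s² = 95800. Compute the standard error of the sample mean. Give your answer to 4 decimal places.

14.2652

Under SRS without replacement, Var(ȳ) = (1 − f)·s²/n with f = n/N = 456/14531 = 0.03138119.
Var(ȳ) = (1 − 0.03138119)·95800/456 = 0.96861881·210.08772 = 203.49492.
SE(ȳ) = √(203.49492) = 14.2652.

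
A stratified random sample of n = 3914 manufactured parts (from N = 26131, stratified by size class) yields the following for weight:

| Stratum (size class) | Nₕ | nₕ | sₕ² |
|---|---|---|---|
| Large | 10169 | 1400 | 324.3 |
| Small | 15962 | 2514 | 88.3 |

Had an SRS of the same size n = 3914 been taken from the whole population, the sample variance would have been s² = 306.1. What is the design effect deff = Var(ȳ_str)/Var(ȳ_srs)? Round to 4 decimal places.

Var(ȳ_str) = Σ Wₕ²(1−fₕ)sₕ²/nₕ with Wₕ = Nₕ/26131:
  Large: (10169/26131)²·(1−1400/10169)·324.3/1400 = 0.030250682
  Small: (15962/26131)²·(1−2514/15962)·88.3/2514 = 0.011041508
  → Var(ȳ_str) = 0.04129219.
Var(ȳ_srs) = (1 − 3914/26131)·306.1/3914 = 0.066492382.
deff = 0.04129219 / 0.066492382 = 0.6210.

0.6210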